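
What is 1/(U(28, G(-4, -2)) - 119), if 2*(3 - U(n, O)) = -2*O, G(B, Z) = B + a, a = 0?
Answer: -1/120 ≈ -0.0083333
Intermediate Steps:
G(B, Z) = B (G(B, Z) = B + 0 = B)
U(n, O) = 3 + O (U(n, O) = 3 - (-1)*O = 3 + O)
1/(U(28, G(-4, -2)) - 119) = 1/((3 - 4) - 119) = 1/(-1 - 119) = 1/(-120) = -1/120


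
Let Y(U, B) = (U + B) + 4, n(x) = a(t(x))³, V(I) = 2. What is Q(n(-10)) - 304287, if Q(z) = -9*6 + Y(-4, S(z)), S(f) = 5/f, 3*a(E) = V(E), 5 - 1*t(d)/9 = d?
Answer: -2434593/8 ≈ -3.0432e+5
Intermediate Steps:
t(d) = 45 - 9*d
a(E) = ⅔ (a(E) = (⅓)*2 = ⅔)
n(x) = 8/27 (n(x) = (⅔)³ = 8/27)
Y(U, B) = 4 + B + U (Y(U, B) = (B + U) + 4 = 4 + B + U)
Q(z) = -54 + 5/z (Q(z) = -9*6 + (4 + 5/z - 4) = -54 + 5/z)
Q(n(-10)) - 304287 = (-54 + 5/(8/27)) - 304287 = (-54 + 5*(27/8)) - 304287 = (-54 + 135/8) - 304287 = -297/8 - 304287 = -2434593/8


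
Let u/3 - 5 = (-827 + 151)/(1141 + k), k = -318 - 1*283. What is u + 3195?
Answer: 144281/45 ≈ 3206.2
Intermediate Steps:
k = -601 (k = -318 - 283 = -601)
u = 506/45 (u = 15 + 3*((-827 + 151)/(1141 - 601)) = 15 + 3*(-676/540) = 15 + 3*(-676*1/540) = 15 + 3*(-169/135) = 15 - 169/45 = 506/45 ≈ 11.244)
u + 3195 = 506/45 + 3195 = 144281/45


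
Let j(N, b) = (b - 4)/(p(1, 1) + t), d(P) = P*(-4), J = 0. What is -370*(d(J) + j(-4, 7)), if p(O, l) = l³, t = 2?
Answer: -370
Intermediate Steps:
d(P) = -4*P
j(N, b) = -4/3 + b/3 (j(N, b) = (b - 4)/(1³ + 2) = (-4 + b)/(1 + 2) = (-4 + b)/3 = (-4 + b)*(⅓) = -4/3 + b/3)
-370*(d(J) + j(-4, 7)) = -370*(-4*0 + (-4/3 + (⅓)*7)) = -370*(0 + (-4/3 + 7/3)) = -370*(0 + 1) = -370*1 = -370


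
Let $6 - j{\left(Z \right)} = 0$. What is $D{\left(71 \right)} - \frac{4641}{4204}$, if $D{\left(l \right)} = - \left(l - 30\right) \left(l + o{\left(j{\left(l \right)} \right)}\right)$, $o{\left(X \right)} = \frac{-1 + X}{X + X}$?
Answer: $- \frac{18471455}{6306} \approx -2929.2$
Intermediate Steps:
$j{\left(Z \right)} = 6$ ($j{\left(Z \right)} = 6 - 0 = 6 + 0 = 6$)
$o{\left(X \right)} = \frac{-1 + X}{2 X}$
$D{\left(l \right)} = - \left(-30 + l\right) \left(\frac{5}{12} + l\right)$ ($D{\left(l \right)} = - \left(l - 30\right) \left(l + \frac{-1 + 6}{2 \cdot 6}\right) = - \left(-30 + l\right) \left(l + \frac{1}{2} \cdot \frac{1}{6} \cdot 5\right) = - \left(-30 + l\right) \left(l + \frac{5}{12}\right) = - \left(-30 + l\right) \left(\frac{5}{12} + l\right)$)
$D{\left(71 \right)} - \frac{4641}{4204} = \left(\frac{25}{2} - 71^{2} + \frac{355}{12} \cdot 71\right) - \frac{4641}{4204} = \left(\frac{25}{2} - 5041 + \frac{25205}{12}\right) - 4641 \cdot \frac{1}{4204} = \left(\frac{25}{2} - 5041 + \frac{25205}{12}\right) - \frac{4641}{4204} = - \frac{35137}{12} - \frac{4641}{4204} = - \frac{18471455}{6306}$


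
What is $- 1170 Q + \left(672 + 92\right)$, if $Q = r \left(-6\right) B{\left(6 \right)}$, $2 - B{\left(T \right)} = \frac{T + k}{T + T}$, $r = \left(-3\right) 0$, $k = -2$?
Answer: $764$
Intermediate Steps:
$r = 0$
$B{\left(T \right)} = 2 - \frac{-2 + T}{2 T}$ ($B{\left(T \right)} = 2 - \frac{T - 2}{T + T} = 2 - \frac{-2 + T}{2 T}$)
$Q = 0$ ($Q = 0 \left(-6\right) \left(\frac{3}{2} + \frac{1}{6}\right) = 0 \left(\frac{3}{2} + \frac{1}{6}\right) = 0 \cdot \frac{5}{3} = 0$)
$- 1170 Q + \left(672 + 92\right) = \left(-1170\right) 0 + \left(672 + 92\right) = 0 + 764 = 764$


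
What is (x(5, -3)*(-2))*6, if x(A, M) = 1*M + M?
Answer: 72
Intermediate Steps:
x(A, M) = 2*M (x(A, M) = M + M = 2*M)
(x(5, -3)*(-2))*6 = ((2*(-3))*(-2))*6 = -6*(-2)*6 = 12*6 = 72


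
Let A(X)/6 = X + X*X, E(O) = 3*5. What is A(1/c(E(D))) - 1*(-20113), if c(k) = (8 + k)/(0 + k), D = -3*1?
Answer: 10643197/529 ≈ 20119.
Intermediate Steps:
D = -3
E(O) = 15
c(k) = (8 + k)/k
A(X) = 6*X + 6*X² (A(X) = 6*(X + X*X) = 6*(X + X²) = 6*X + 6*X²)
A(1/c(E(D))) - 1*(-20113) = 6*(1 + 1/((8 + 15)/15))/(((8 + 15)/15)) - 1*(-20113) = 6*(1 + 1/((1/15)*23))/(((1/15)*23)) + 20113 = 6*(1 + 1/(23/15))/(23/15) + 20113 = 6*(15/23)*(1 + 15/23) + 20113 = 6*(15/23)*(38/23) + 20113 = 3420/529 + 20113 = 10643197/529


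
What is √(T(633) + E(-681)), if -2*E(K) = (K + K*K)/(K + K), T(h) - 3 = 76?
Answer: √249 ≈ 15.780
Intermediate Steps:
T(h) = 79 (T(h) = 3 + 76 = 79)
E(K) = -(K + K²)/(4*K) (E(K) = -(K + K*K)/(2*(K + K)) = -(K + K²)/(2*(2*K)) = -(K + K²)*1/(2*K)/2 = -(K + K²)/(4*K))
√(T(633) + E(-681)) = √(79 + (-¼ - ¼*(-681))) = √(79 + (-¼ + 681/4)) = √(79 + 170) = √249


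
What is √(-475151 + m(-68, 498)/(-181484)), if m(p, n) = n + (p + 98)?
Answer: I*√978111473137763/45371 ≈ 689.31*I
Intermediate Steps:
m(p, n) = 98 + n + p (m(p, n) = n + (98 + p) = 98 + n + p)
√(-475151 + m(-68, 498)/(-181484)) = √(-475151 + (98 + 498 - 68)/(-181484)) = √(-475151 + 528*(-1/181484)) = √(-475151 - 132/45371) = √(-21558076153/45371) = I*√978111473137763/45371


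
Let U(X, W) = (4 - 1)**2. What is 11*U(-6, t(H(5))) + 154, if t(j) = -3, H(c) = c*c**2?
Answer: 253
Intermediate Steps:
H(c) = c**3
U(X, W) = 9 (U(X, W) = 3**2 = 9)
11*U(-6, t(H(5))) + 154 = 11*9 + 154 = 99 + 154 = 253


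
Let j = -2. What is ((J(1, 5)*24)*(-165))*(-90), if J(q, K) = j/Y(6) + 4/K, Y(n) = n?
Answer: 166320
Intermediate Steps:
J(q, K) = -⅓ + 4/K (J(q, K) = -2/6 + 4/K = -2*⅙ + 4/K = -⅓ + 4/K)
((J(1, 5)*24)*(-165))*(-90) = ((((⅓)*(12 - 1*5)/5)*24)*(-165))*(-90) = ((((⅓)*(⅕)*(12 - 5))*24)*(-165))*(-90) = ((((⅓)*(⅕)*7)*24)*(-165))*(-90) = (((7/15)*24)*(-165))*(-90) = ((56/5)*(-165))*(-90) = -1848*(-90) = 166320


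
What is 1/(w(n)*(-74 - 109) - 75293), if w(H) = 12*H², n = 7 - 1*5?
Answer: -1/84077 ≈ -1.1894e-5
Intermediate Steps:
n = 2 (n = 7 - 5 = 2)
1/(w(n)*(-74 - 109) - 75293) = 1/((12*2²)*(-74 - 109) - 75293) = 1/((12*4)*(-183) - 75293) = 1/(48*(-183) - 75293) = 1/(-8784 - 75293) = 1/(-84077) = -1/84077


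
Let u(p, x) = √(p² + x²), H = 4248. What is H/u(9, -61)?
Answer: 2124*√3802/1901 ≈ 68.894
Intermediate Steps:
H/u(9, -61) = 4248/(√(9² + (-61)²)) = 4248/(√(81 + 3721)) = 4248/(√3802) = 4248*(√3802/3802) = 2124*√3802/1901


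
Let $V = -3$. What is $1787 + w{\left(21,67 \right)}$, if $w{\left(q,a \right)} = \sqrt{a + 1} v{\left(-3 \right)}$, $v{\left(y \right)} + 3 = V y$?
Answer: $1787 + 12 \sqrt{17} \approx 1836.5$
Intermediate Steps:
$v{\left(y \right)} = -3 - 3 y$
$w{\left(q,a \right)} = 6 \sqrt{1 + a}$ ($w{\left(q,a \right)} = \sqrt{a + 1} \left(-3 - -9\right) = \sqrt{1 + a} \left(-3 + 9\right) = \sqrt{1 + a} 6 = 6 \sqrt{1 + a}$)
$1787 + w{\left(21,67 \right)} = 1787 + 6 \sqrt{1 + 67} = 1787 + 6 \sqrt{68} = 1787 + 6 \cdot 2 \sqrt{17} = 1787 + 12 \sqrt{17}$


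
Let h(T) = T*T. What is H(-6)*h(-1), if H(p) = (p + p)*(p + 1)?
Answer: 60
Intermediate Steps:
h(T) = T²
H(p) = 2*p*(1 + p) (H(p) = (2*p)*(1 + p) = 2*p*(1 + p))
H(-6)*h(-1) = (2*(-6)*(1 - 6))*(-1)² = (2*(-6)*(-5))*1 = 60*1 = 60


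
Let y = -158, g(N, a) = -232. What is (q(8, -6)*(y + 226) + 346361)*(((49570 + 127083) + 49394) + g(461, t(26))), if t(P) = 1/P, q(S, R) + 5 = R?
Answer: 78044599595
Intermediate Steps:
q(S, R) = -5 + R
(q(8, -6)*(y + 226) + 346361)*(((49570 + 127083) + 49394) + g(461, t(26))) = ((-5 - 6)*(-158 + 226) + 346361)*(((49570 + 127083) + 49394) - 232) = (-11*68 + 346361)*((176653 + 49394) - 232) = (-748 + 346361)*(226047 - 232) = 345613*225815 = 78044599595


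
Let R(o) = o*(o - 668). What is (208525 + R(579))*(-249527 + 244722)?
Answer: -754356170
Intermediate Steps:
R(o) = o*(-668 + o)
(208525 + R(579))*(-249527 + 244722) = (208525 + 579*(-668 + 579))*(-249527 + 244722) = (208525 + 579*(-89))*(-4805) = (208525 - 51531)*(-4805) = 156994*(-4805) = -754356170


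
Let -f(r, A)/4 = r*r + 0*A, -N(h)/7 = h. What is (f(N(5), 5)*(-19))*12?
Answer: 1117200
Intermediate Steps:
N(h) = -7*h
f(r, A) = -4*r² (f(r, A) = -4*(r*r + 0*A) = -4*(r² + 0) = -4*r²)
(f(N(5), 5)*(-19))*12 = (-4*(-7*5)²*(-19))*12 = (-4*(-35)²*(-19))*12 = (-4*1225*(-19))*12 = -4900*(-19)*12 = 93100*12 = 1117200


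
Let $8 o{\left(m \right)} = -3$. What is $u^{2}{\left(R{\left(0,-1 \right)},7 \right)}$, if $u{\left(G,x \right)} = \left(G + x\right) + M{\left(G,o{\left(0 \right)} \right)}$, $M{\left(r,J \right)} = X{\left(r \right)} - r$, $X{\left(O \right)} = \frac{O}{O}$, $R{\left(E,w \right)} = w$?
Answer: $64$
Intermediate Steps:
$X{\left(O \right)} = 1$
$o{\left(m \right)} = - \frac{3}{8}$ ($o{\left(m \right)} = \frac{1}{8} \left(-3\right) = - \frac{3}{8}$)
$M{\left(r,J \right)} = 1 - r$
$u{\left(G,x \right)} = 1 + x$ ($u{\left(G,x \right)} = \left(G + x\right) - \left(-1 + G\right) = 1 + x$)
$u^{2}{\left(R{\left(0,-1 \right)},7 \right)} = \left(1 + 7\right)^{2} = 8^{2} = 64$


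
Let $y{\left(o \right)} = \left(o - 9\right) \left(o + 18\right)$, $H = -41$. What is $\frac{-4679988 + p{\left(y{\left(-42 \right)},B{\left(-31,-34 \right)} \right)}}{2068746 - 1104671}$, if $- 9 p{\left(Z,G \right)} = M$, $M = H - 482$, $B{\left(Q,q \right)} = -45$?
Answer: $- \frac{42119369}{8676675} \approx -4.8543$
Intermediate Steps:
$M = -523$ ($M = -41 - 482 = -523$)
$y{\left(o \right)} = \left(-9 + o\right) \left(18 + o\right)$
$p{\left(Z,G \right)} = \frac{523}{9}$ ($p{\left(Z,G \right)} = \left(- \frac{1}{9}\right) \left(-523\right) = \frac{523}{9}$)
$\frac{-4679988 + p{\left(y{\left(-42 \right)},B{\left(-31,-34 \right)} \right)}}{2068746 - 1104671} = \frac{-4679988 + \frac{523}{9}}{2068746 - 1104671} = - \frac{42119369}{9 \cdot 964075} = \left(- \frac{42119369}{9}\right) \frac{1}{964075} = - \frac{42119369}{8676675}$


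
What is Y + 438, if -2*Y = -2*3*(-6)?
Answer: 420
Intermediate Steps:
Y = -18 (Y = -(-2*3)*(-6)/2 = -(-3)*(-6) = -½*36 = -18)
Y + 438 = -18 + 438 = 420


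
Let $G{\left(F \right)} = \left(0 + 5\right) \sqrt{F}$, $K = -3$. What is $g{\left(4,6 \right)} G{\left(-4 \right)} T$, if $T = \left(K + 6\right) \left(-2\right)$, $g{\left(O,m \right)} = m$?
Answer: $- 360 i \approx - 360.0 i$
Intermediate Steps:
$G{\left(F \right)} = 5 \sqrt{F}$
$T = -6$ ($T = \left(-3 + 6\right) \left(-2\right) = 3 \left(-2\right) = -6$)
$g{\left(4,6 \right)} G{\left(-4 \right)} T = 6 \cdot 5 \sqrt{-4} \left(-6\right) = 6 \cdot 5 \cdot 2 i \left(-6\right) = 6 \cdot 10 i \left(-6\right) = 60 i \left(-6\right) = - 360 i$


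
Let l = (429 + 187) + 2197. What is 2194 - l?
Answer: -619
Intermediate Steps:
l = 2813 (l = 616 + 2197 = 2813)
2194 - l = 2194 - 1*2813 = 2194 - 2813 = -619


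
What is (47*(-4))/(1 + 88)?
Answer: -188/89 ≈ -2.1124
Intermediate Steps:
(47*(-4))/(1 + 88) = -188/89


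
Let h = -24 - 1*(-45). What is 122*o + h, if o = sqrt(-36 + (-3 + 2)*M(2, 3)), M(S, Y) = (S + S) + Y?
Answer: 21 + 122*I*sqrt(43) ≈ 21.0 + 800.01*I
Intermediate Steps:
M(S, Y) = Y + 2*S (M(S, Y) = 2*S + Y = Y + 2*S)
h = 21 (h = -24 + 45 = 21)
o = I*sqrt(43) (o = sqrt(-36 + (-3 + 2)*(3 + 2*2)) = sqrt(-36 - (3 + 4)) = sqrt(-36 - 1*7) = sqrt(-36 - 7) = sqrt(-43) = I*sqrt(43) ≈ 6.5574*I)
122*o + h = 122*(I*sqrt(43)) + 21 = 122*I*sqrt(43) + 21 = 21 + 122*I*sqrt(43)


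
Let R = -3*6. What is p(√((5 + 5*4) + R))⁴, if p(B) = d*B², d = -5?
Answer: 1500625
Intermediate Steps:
R = -18
p(B) = -5*B²
p(√((5 + 5*4) + R))⁴ = (-(-65 + 100))⁴ = (-5*(√((5 + 20) - 18))²)⁴ = (-5*(√(25 - 18))²)⁴ = (-5*(√7)²)⁴ = (-5*7)⁴ = (-35)⁴ = 1500625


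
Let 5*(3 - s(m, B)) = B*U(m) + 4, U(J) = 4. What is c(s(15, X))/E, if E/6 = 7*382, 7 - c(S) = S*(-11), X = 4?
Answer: -1/4011 ≈ -0.00024931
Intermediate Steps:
s(m, B) = 11/5 - 4*B/5 (s(m, B) = 3 - (B*4 + 4)/5 = 3 - (4*B + 4)/5 = 3 - (4 + 4*B)/5 = 3 + (-4/5 - 4*B/5) = 11/5 - 4*B/5)
c(S) = 7 + 11*S (c(S) = 7 - S*(-11) = 7 - (-11)*S = 7 + 11*S)
E = 16044 (E = 6*(7*382) = 6*2674 = 16044)
c(s(15, X))/E = (7 + 11*(11/5 - 4/5*4))/16044 = (7 + 11*(11/5 - 16/5))*(1/16044) = (7 + 11*(-1))*(1/16044) = (7 - 11)*(1/16044) = -4*1/16044 = -1/4011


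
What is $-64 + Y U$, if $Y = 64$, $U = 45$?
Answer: $2816$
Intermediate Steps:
$-64 + Y U = -64 + 64 \cdot 45 = -64 + 2880 = 2816$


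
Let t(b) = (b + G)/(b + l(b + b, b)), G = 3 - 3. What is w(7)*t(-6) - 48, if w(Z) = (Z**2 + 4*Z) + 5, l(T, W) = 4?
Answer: 198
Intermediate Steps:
G = 0
w(Z) = 5 + Z**2 + 4*Z
t(b) = b/(4 + b) (t(b) = (b + 0)/(b + 4) = b/(4 + b))
w(7)*t(-6) - 48 = (5 + 7**2 + 4*7)*(-6/(4 - 6)) - 48 = (5 + 49 + 28)*(-6/(-2)) - 48 = 82*(-6*(-1/2)) - 48 = 82*3 - 48 = 246 - 48 = 198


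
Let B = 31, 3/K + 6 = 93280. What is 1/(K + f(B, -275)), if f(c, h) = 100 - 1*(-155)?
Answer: 93274/23784873 ≈ 0.0039216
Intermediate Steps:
K = 3/93274 (K = 3/(-6 + 93280) = 3/93274 ≈ 3.2163e-5)
f(c, h) = 255 (f(c, h) = 100 + 155 = 255)
1/(K + f(B, -275)) = 1/(3/93274 + 255) = 1/(23784873/93274) = 93274/23784873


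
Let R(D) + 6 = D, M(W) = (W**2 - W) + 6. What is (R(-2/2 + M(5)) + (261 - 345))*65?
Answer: -4225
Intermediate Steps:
M(W) = 6 + W**2 - W
R(D) = -6 + D
(R(-2/2 + M(5)) + (261 - 345))*65 = ((-6 + (-2/2 + (6 + 5**2 - 1*5))) + (261 - 345))*65 = ((-6 + (-2*1/2 + (6 + 25 - 5))) - 84)*65 = ((-6 + (-1 + 26)) - 84)*65 = ((-6 + 25) - 84)*65 = (19 - 84)*65 = -65*65 = -4225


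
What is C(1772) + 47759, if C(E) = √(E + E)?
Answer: 47759 + 2*√886 ≈ 47819.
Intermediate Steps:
C(E) = √2*√E (C(E) = √(2*E) = √2*√E)
C(1772) + 47759 = √2*√1772 + 47759 = √2*(2*√443) + 47759 = 2*√886 + 47759 = 47759 + 2*√886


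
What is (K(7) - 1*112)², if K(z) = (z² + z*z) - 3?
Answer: 289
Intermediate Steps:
K(z) = -3 + 2*z² (K(z) = (z² + z²) - 3 = 2*z² - 3 = -3 + 2*z²)
(K(7) - 1*112)² = ((-3 + 2*7²) - 1*112)² = ((-3 + 2*49) - 112)² = ((-3 + 98) - 112)² = (95 - 112)² = (-17)² = 289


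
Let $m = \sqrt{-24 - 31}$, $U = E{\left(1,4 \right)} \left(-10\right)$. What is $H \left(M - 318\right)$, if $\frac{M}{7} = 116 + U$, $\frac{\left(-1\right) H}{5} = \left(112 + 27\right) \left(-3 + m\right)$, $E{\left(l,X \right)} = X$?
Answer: $446190 - 148730 i \sqrt{55} \approx 4.4619 \cdot 10^{5} - 1.103 \cdot 10^{6} i$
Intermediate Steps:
$U = -40$ ($U = 4 \left(-10\right) = -40$)
$m = i \sqrt{55}$ ($m = \sqrt{-55} = i \sqrt{55} \approx 7.4162 i$)
$H = 2085 - 695 i \sqrt{55}$ ($H = - 5 \left(112 + 27\right) \left(-3 + i \sqrt{55}\right) = - 5 \cdot 139 \left(-3 + i \sqrt{55}\right) = - 5 \left(-417 + 139 i \sqrt{55}\right) = 2085 - 695 i \sqrt{55} \approx 2085.0 - 5154.3 i$)
$M = 532$ ($M = 7 \left(116 - 40\right) = 7 \cdot 76 = 532$)
$H \left(M - 318\right) = \left(2085 - 695 i \sqrt{55}\right) \left(532 - 318\right) = \left(2085 - 695 i \sqrt{55}\right) 214 = 446190 - 148730 i \sqrt{55}$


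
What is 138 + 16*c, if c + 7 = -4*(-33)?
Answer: 2138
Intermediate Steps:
c = 125 (c = -7 - 4*(-33) = -7 + 132 = 125)
138 + 16*c = 138 + 16*125 = 138 + 2000 = 2138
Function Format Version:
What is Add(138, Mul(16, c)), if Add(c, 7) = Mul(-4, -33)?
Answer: 2138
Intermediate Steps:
c = 125 (c = Add(-7, Mul(-4, -33)) = Add(-7, 132) = 125)
Add(138, Mul(16, c)) = Add(138, Mul(16, 125)) = Add(138, 2000) = 2138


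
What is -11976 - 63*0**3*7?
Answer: -11976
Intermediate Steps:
-11976 - 63*0**3*7 = -11976 - 63*0*7 = -11976 + 0*7 = -11976 + 0 = -11976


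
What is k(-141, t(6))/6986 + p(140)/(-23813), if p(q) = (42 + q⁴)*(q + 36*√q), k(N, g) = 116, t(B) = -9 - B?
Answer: -187861942357686/83178809 - 27659523024*√35/23813 ≈ -9.1302e+6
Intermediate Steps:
k(-141, t(6))/6986 + p(140)/(-23813) = 116/6986 + (140⁵ + 36*140^(9/2) + 42*140 + 1512*√140)/(-23813) = 116*(1/6986) + (53782400000 + 36*(768320000*√35) + 5880 + 1512*(2*√35))*(-1/23813) = 58/3493 + (53782400000 + 27659520000*√35 + 5880 + 3024*√35)*(-1/23813) = 58/3493 + (53782405880 + 27659523024*√35)*(-1/23813) = 58/3493 + (-53782405880/23813 - 27659523024*√35/23813) = -187861942357686/83178809 - 27659523024*√35/23813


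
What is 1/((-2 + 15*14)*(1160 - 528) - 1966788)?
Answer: -1/1835332 ≈ -5.4486e-7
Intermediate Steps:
1/((-2 + 15*14)*(1160 - 528) - 1966788) = 1/((-2 + 210)*632 - 1966788) = 1/(208*632 - 1966788) = 1/(131456 - 1966788) = 1/(-1835332) = -1/1835332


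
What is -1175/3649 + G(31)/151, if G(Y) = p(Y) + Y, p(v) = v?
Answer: 48813/550999 ≈ 0.088590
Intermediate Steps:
G(Y) = 2*Y (G(Y) = Y + Y = 2*Y)
-1175/3649 + G(31)/151 = -1175/3649 + (2*31)/151 = -1175*1/3649 + 62*(1/151) = -1175/3649 + 62/151 = 48813/550999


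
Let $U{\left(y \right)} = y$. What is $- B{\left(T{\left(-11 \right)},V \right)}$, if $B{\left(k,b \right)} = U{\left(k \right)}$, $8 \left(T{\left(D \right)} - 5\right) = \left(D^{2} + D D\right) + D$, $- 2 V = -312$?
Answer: $- \frac{271}{8} \approx -33.875$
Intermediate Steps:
$V = 156$ ($V = \left(- \frac{1}{2}\right) \left(-312\right) = 156$)
$T{\left(D \right)} = 5 + \frac{D^{2}}{4} + \frac{D}{8}$ ($T{\left(D \right)} = 5 + \frac{\left(D^{2} + D D\right) + D}{8} = 5 + \frac{\left(D^{2} + D^{2}\right) + D}{8} = 5 + \frac{2 D^{2} + D}{8} = 5 + \frac{D + 2 D^{2}}{8} = 5 + \left(\frac{D^{2}}{4} + \frac{D}{8}\right) = 5 + \frac{D^{2}}{4} + \frac{D}{8}$)
$B{\left(k,b \right)} = k$
$- B{\left(T{\left(-11 \right)},V \right)} = - (5 + \frac{\left(-11\right)^{2}}{4} + \frac{1}{8} \left(-11\right)) = - (5 + \frac{1}{4} \cdot 121 - \frac{11}{8}) = - (5 + \frac{121}{4} - \frac{11}{8}) = \left(-1\right) \frac{271}{8} = - \frac{271}{8}$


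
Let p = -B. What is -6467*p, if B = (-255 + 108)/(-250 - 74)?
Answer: 316883/108 ≈ 2934.1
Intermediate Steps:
B = 49/108 (B = -147/(-324) = -147*(-1/324) = 49/108 ≈ 0.45370)
p = -49/108 (p = -1*49/108 = -49/108 ≈ -0.45370)
-6467*p = -6467*(-49/108) = 316883/108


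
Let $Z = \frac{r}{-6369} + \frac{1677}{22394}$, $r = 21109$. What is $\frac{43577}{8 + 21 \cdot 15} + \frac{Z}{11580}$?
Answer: $\frac{6542974458886891}{48497719722840} \approx 134.91$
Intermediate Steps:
$Z = - \frac{42003103}{12966126}$ ($Z = \frac{21109}{-6369} + \frac{1677}{22394} = 21109 \left(- \frac{1}{6369}\right) + 1677 \cdot \frac{1}{22394} = - \frac{1919}{579} + \frac{1677}{22394} = - \frac{42003103}{12966126} \approx -3.2394$)
$\frac{43577}{8 + 21 \cdot 15} + \frac{Z}{11580} = \frac{43577}{8 + 21 \cdot 15} - \frac{42003103}{12966126 \cdot 11580} = \frac{43577}{8 + 315} - \frac{42003103}{150147739080} = \frac{43577}{323} - \frac{42003103}{150147739080} = \frac{6542974458886891}{48497719722840}$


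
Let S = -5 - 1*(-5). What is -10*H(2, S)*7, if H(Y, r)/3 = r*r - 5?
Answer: 1050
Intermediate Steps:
S = 0 (S = -5 + 5 = 0)
H(Y, r) = -15 + 3*r² (H(Y, r) = 3*(r*r - 5) = 3*(r² - 5) = 3*(-5 + r²) = -15 + 3*r²)
-10*H(2, S)*7 = -10*(-15 + 3*0²)*7 = -10*(-15 + 3*0)*7 = -10*(-15 + 0)*7 = -10*(-15)*7 = 150*7 = 1050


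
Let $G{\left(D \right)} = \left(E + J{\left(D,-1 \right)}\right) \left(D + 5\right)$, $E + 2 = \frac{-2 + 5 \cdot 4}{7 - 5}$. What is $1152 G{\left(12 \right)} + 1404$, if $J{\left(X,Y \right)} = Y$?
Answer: $118908$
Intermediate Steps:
$E = 7$ ($E = -2 + \frac{-2 + 5 \cdot 4}{7 - 5} = -2 + \frac{-2 + 20}{2} = -2 + 18 \cdot \frac{1}{2} = -2 + 9 = 7$)
$G{\left(D \right)} = 30 + 6 D$ ($G{\left(D \right)} = \left(7 - 1\right) \left(D + 5\right) = 6 \left(5 + D\right) = 30 + 6 D$)
$1152 G{\left(12 \right)} + 1404 = 1152 \left(30 + 6 \cdot 12\right) + 1404 = 1152 \left(30 + 72\right) + 1404 = 1152 \cdot 102 + 1404 = 117504 + 1404 = 118908$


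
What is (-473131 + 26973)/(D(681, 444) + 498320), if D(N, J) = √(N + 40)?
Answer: -222329454560/248322821679 + 446158*√721/248322821679 ≈ -0.89528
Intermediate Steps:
D(N, J) = √(40 + N)
(-473131 + 26973)/(D(681, 444) + 498320) = (-473131 + 26973)/(√(40 + 681) + 498320) = -446158/(√721 + 498320) = -446158/(498320 + √721)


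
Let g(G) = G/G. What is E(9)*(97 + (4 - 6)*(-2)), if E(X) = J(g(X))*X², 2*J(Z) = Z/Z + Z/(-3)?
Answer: 2727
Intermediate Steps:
g(G) = 1
J(Z) = ½ - Z/6 (J(Z) = (Z/Z + Z/(-3))/2 = (1 + Z*(-⅓))/2 = (1 - Z/3)/2 = ½ - Z/6)
E(X) = X²/3 (E(X) = (½ - ⅙*1)*X² = (½ - ⅙)*X² = X²/3)
E(9)*(97 + (4 - 6)*(-2)) = ((⅓)*9²)*(97 + (4 - 6)*(-2)) = ((⅓)*81)*(97 - 2*(-2)) = 27*(97 + 4) = 27*101 = 2727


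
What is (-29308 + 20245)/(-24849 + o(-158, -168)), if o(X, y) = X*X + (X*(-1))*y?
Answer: 477/1391 ≈ 0.34292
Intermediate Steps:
o(X, y) = X² - X*y (o(X, y) = X² + (-X)*y = X² - X*y)
(-29308 + 20245)/(-24849 + o(-158, -168)) = (-29308 + 20245)/(-24849 - 158*(-158 - 1*(-168))) = -9063/(-24849 - 158*(-158 + 168)) = -9063/(-24849 - 158*10) = -9063/(-24849 - 1580) = -9063/(-26429) = -9063*(-1/26429) = 477/1391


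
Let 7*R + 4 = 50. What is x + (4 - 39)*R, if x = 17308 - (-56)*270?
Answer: 32198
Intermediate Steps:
R = 46/7 (R = -4/7 + (⅐)*50 = -4/7 + 50/7 = 46/7 ≈ 6.5714)
x = 32428 (x = 17308 - 1*(-15120) = 17308 + 15120 = 32428)
x + (4 - 39)*R = 32428 + (4 - 39)*(46/7) = 32428 - 35*46/7 = 32428 - 230 = 32198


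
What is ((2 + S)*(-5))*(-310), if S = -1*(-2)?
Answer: 6200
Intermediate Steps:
S = 2
((2 + S)*(-5))*(-310) = ((2 + 2)*(-5))*(-310) = (4*(-5))*(-310) = -20*(-310) = 6200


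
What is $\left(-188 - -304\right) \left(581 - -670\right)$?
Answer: $145116$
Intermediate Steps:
$\left(-188 - -304\right) \left(581 - -670\right) = \left(-188 + 304\right) \left(581 + 670\right) = 116 \cdot 1251 = 145116$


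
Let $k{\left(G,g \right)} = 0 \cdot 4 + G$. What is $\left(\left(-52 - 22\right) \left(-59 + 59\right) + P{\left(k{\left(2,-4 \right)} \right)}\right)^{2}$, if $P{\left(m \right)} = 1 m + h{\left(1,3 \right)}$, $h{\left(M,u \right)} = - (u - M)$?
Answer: $0$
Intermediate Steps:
$k{\left(G,g \right)} = G$ ($k{\left(G,g \right)} = 0 + G = G$)
$h{\left(M,u \right)} = M - u$
$P{\left(m \right)} = -2 + m$ ($P{\left(m \right)} = 1 m + \left(1 - 3\right) = m + \left(1 - 3\right) = m - 2 = -2 + m$)
$\left(\left(-52 - 22\right) \left(-59 + 59\right) + P{\left(k{\left(2,-4 \right)} \right)}\right)^{2} = \left(\left(-52 - 22\right) \left(-59 + 59\right) + \left(-2 + 2\right)\right)^{2} = \left(\left(-74\right) 0 + 0\right)^{2} = \left(0 + 0\right)^{2} = 0^{2} = 0$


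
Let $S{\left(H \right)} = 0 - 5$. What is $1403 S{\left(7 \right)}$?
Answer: $-7015$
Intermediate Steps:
$S{\left(H \right)} = -5$
$1403 S{\left(7 \right)} = 1403 \left(-5\right) = -7015$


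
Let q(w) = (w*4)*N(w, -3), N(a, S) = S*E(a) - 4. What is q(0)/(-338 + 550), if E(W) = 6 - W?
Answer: 0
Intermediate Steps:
N(a, S) = -4 + S*(6 - a) (N(a, S) = S*(6 - a) - 4 = -4 + S*(6 - a))
q(w) = 4*w*(-22 + 3*w) (q(w) = (w*4)*(-4 - 1*(-3)*(-6 + w)) = (4*w)*(-4 + (-18 + 3*w)) = (4*w)*(-22 + 3*w) = 4*w*(-22 + 3*w))
q(0)/(-338 + 550) = (4*0*(-22 + 3*0))/(-338 + 550) = (4*0*(-22 + 0))/212 = (4*0*(-22))/212 = (1/212)*0 = 0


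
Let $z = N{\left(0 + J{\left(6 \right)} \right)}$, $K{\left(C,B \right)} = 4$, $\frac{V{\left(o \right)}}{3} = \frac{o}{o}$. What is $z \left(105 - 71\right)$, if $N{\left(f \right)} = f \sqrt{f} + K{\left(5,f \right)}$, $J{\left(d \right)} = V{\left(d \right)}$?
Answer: $136 + 102 \sqrt{3} \approx 312.67$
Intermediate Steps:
$V{\left(o \right)} = 3$ ($V{\left(o \right)} = 3 \frac{o}{o} = 3 \cdot 1 = 3$)
$J{\left(d \right)} = 3$
$N{\left(f \right)} = 4 + f^{\frac{3}{2}}$ ($N{\left(f \right)} = f \sqrt{f} + 4 = f^{\frac{3}{2}} + 4 = 4 + f^{\frac{3}{2}}$)
$z = 4 + 3 \sqrt{3}$ ($z = 4 + \left(0 + 3\right)^{\frac{3}{2}} = 4 + 3^{\frac{3}{2}} = 4 + 3 \sqrt{3} \approx 9.1962$)
$z \left(105 - 71\right) = \left(4 + 3 \sqrt{3}\right) \left(105 - 71\right) = \left(4 + 3 \sqrt{3}\right) 34 = 136 + 102 \sqrt{3}$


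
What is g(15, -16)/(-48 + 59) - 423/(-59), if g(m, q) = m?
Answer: 5538/649 ≈ 8.5331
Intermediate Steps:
g(15, -16)/(-48 + 59) - 423/(-59) = 15/(-48 + 59) - 423/(-59) = 15/11 - 423*(-1/59) = 15*(1/11) + 423/59 = 15/11 + 423/59 = 5538/649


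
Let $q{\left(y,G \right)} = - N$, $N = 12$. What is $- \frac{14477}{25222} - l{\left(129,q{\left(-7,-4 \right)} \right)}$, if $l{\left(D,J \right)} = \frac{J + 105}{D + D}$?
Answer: $- \frac{506726}{542273} \approx -0.93445$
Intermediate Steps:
$q{\left(y,G \right)} = -12$ ($q{\left(y,G \right)} = \left(-1\right) 12 = -12$)
$l{\left(D,J \right)} = \frac{105 + J}{2 D}$
$- \frac{14477}{25222} - l{\left(129,q{\left(-7,-4 \right)} \right)} = - \frac{14477}{25222} - \frac{105 - 12}{2 \cdot 129} = \left(-14477\right) \frac{1}{25222} - \frac{1}{2} \cdot \frac{1}{129} \cdot 93 = - \frac{14477}{25222} - \frac{31}{86} = - \frac{506726}{542273}$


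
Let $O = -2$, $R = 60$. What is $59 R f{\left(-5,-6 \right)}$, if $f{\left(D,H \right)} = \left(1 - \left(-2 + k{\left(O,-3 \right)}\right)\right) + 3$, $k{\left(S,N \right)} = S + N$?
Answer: $38940$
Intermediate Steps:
$k{\left(S,N \right)} = N + S$
$f{\left(D,H \right)} = 11$ ($f{\left(D,H \right)} = \left(1 + \left(2 - \left(-3 - 2\right)\right)\right) + 3 = \left(1 + \left(2 - -5\right)\right) + 3 = \left(1 + \left(2 + 5\right)\right) + 3 = \left(1 + 7\right) + 3 = 8 + 3 = 11$)
$59 R f{\left(-5,-6 \right)} = 59 \cdot 60 \cdot 11 = 3540 \cdot 11 = 38940$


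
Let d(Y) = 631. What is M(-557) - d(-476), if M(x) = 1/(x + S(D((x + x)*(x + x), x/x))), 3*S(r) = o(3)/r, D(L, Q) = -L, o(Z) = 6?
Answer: -218085191695/345617387 ≈ -631.00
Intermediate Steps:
S(r) = 2/r (S(r) = (6/r)/3 = 2/r)
M(x) = 1/(x - 1/(2*x²)) (M(x) = 1/(x + 2/((-(x + x)*(x + x)))) = 1/(x + 2/((-2*x*2*x))) = 1/(x + 2/((-4*x²))) = 1/(x + 2*(-1/(4*x²))) = 1/(x - 1/(2*x²)))
M(-557) - d(-476) = 2*(-557)²/(-1 + 2*(-557)³) - 1*631 = 2*310249/(-1 + 2*(-172808693)) - 631 = 2*310249/(-1 - 345617386) - 631 = 2*310249/(-345617387) - 631 = 2*310249*(-1/345617387) - 631 = -620498/345617387 - 631 = -218085191695/345617387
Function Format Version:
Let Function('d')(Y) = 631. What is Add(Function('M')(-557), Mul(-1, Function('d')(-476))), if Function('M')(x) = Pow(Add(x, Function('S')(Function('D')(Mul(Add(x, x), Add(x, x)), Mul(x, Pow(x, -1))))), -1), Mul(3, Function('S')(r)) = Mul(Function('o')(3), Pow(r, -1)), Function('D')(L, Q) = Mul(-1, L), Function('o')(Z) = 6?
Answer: Rational(-218085191695, 345617387) ≈ -631.00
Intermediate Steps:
Function('S')(r) = Mul(2, Pow(r, -1)) (Function('S')(r) = Mul(Rational(1, 3), Mul(6, Pow(r, -1))) = Mul(2, Pow(r, -1)))
Function('M')(x) = Pow(Add(x, Mul(Rational(-1, 2), Pow(x, -2))), -1) (Function('M')(x) = Pow(Add(x, Mul(2, Pow(Mul(-1, Mul(Add(x, x), Add(x, x))), -1))), -1) = Pow(Add(x, Mul(2, Pow(Mul(-1, Mul(Mul(2, x), Mul(2, x))), -1))), -1) = Pow(Add(x, Mul(2, Pow(Mul(-1, Mul(4, Pow(x, 2))), -1))), -1) = Pow(Add(x, Mul(2, Pow(Mul(-4, Pow(x, 2)), -1))), -1) = Pow(Add(x, Mul(2, Mul(Rational(-1, 4), Pow(x, -2)))), -1) = Pow(Add(x, Mul(Rational(-1, 2), Pow(x, -2))), -1))
Add(Function('M')(-557), Mul(-1, Function('d')(-476))) = Add(Mul(2, Pow(-557, 2), Pow(Add(-1, Mul(2, Pow(-557, 3))), -1)), Mul(-1, 631)) = Add(Mul(2, 310249, Pow(Add(-1, Mul(2, -172808693)), -1)), -631) = Add(Mul(2, 310249, Pow(Add(-1, -345617386), -1)), -631) = Add(Mul(2, 310249, Pow(-345617387, -1)), -631) = Add(Mul(2, 310249, Rational(-1, 345617387)), -631) = Add(Rational(-620498, 345617387), -631) = Rational(-218085191695, 345617387)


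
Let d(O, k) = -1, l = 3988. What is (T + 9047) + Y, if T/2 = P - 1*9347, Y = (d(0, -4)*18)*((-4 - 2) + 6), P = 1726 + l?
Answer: 1781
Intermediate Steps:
P = 5714 (P = 1726 + 3988 = 5714)
Y = 0 (Y = (-1*18)*((-4 - 2) + 6) = -18*(-6 + 6) = -18*0 = 0)
T = -7266 (T = 2*(5714 - 1*9347) = 2*(5714 - 9347) = 2*(-3633) = -7266)
(T + 9047) + Y = (-7266 + 9047) + 0 = 1781 + 0 = 1781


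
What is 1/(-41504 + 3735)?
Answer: -1/37769 ≈ -2.6477e-5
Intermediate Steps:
1/(-41504 + 3735) = 1/(-37769) = -1/37769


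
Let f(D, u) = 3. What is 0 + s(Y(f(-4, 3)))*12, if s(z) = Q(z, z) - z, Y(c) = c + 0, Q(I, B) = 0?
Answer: -36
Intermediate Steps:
Y(c) = c
s(z) = -z (s(z) = 0 - z = -z)
0 + s(Y(f(-4, 3)))*12 = 0 - 1*3*12 = 0 - 3*12 = 0 - 36 = -36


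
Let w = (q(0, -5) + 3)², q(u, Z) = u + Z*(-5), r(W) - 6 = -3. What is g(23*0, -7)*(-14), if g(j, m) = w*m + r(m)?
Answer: 76790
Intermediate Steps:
r(W) = 3 (r(W) = 6 - 3 = 3)
q(u, Z) = u - 5*Z
w = 784 (w = ((0 - 5*(-5)) + 3)² = ((0 + 25) + 3)² = (25 + 3)² = 28² = 784)
g(j, m) = 3 + 784*m (g(j, m) = 784*m + 3 = 3 + 784*m)
g(23*0, -7)*(-14) = (3 + 784*(-7))*(-14) = (3 - 5488)*(-14) = -5485*(-14) = 76790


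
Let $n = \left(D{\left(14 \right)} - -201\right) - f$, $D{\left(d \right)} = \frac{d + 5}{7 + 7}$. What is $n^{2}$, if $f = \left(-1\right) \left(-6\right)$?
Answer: $\frac{7557001}{196} \approx 38556.0$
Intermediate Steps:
$f = 6$
$D{\left(d \right)} = \frac{5}{14} + \frac{d}{14}$ ($D{\left(d \right)} = \frac{5 + d}{14} = \left(5 + d\right) \frac{1}{14} = \frac{5}{14} + \frac{d}{14}$)
$n = \frac{2749}{14}$ ($n = \left(\left(\frac{5}{14} + \frac{1}{14} \cdot 14\right) - -201\right) - 6 = \left(\left(\frac{5}{14} + 1\right) + 201\right) - 6 = \left(\frac{19}{14} + 201\right) - 6 = \frac{2833}{14} - 6 = \frac{2749}{14} \approx 196.36$)
$n^{2} = \left(\frac{2749}{14}\right)^{2} = \frac{7557001}{196}$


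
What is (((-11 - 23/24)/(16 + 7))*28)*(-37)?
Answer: 74333/138 ≈ 538.64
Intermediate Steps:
(((-11 - 23/24)/(16 + 7))*28)*(-37) = (((-11 - 23*1/24)/23)*28)*(-37) = (((-11 - 23/24)*(1/23))*28)*(-37) = (-287/24*1/23*28)*(-37) = -287/552*28*(-37) = -2009/138*(-37) = 74333/138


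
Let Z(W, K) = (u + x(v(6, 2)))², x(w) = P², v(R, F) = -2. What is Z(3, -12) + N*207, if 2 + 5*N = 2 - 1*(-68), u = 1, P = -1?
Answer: 14096/5 ≈ 2819.2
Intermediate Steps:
x(w) = 1 (x(w) = (-1)² = 1)
N = 68/5 (N = -⅖ + (2 - 1*(-68))/5 = -⅖ + (2 + 68)/5 = -⅖ + (⅕)*70 = -⅖ + 14 = 68/5 ≈ 13.600)
Z(W, K) = 4 (Z(W, K) = (1 + 1)² = 2² = 4)
Z(3, -12) + N*207 = 4 + (68/5)*207 = 4 + 14076/5 = 14096/5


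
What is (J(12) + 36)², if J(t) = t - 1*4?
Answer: 1936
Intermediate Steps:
J(t) = -4 + t (J(t) = t - 4 = -4 + t)
(J(12) + 36)² = ((-4 + 12) + 36)² = (8 + 36)² = 44² = 1936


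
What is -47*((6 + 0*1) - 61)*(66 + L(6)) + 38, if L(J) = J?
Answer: 186158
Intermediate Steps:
-47*((6 + 0*1) - 61)*(66 + L(6)) + 38 = -47*((6 + 0*1) - 61)*(66 + 6) + 38 = -47*((6 + 0) - 61)*72 + 38 = -47*(6 - 61)*72 + 38 = -(-2585)*72 + 38 = -47*(-3960) + 38 = 186120 + 38 = 186158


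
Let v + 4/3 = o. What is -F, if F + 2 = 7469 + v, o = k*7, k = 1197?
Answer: -47534/3 ≈ -15845.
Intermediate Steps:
o = 8379 (o = 1197*7 = 8379)
v = 25133/3 (v = -4/3 + 8379 = 25133/3 ≈ 8377.7)
F = 47534/3 (F = -2 + (7469 + 25133/3) = -2 + 47540/3 = 47534/3 ≈ 15845.)
-F = -1*47534/3 = -47534/3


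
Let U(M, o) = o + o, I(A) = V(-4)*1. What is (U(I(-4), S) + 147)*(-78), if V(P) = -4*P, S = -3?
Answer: -10998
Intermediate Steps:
I(A) = 16 (I(A) = -4*(-4)*1 = 16*1 = 16)
U(M, o) = 2*o
(U(I(-4), S) + 147)*(-78) = (2*(-3) + 147)*(-78) = (-6 + 147)*(-78) = 141*(-78) = -10998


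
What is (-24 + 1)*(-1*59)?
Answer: 1357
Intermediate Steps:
(-24 + 1)*(-1*59) = -23*(-59) = 1357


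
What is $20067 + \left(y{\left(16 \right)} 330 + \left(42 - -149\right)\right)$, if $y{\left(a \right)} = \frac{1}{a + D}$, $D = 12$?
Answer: $\frac{283777}{14} \approx 20270.0$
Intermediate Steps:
$y{\left(a \right)} = \frac{1}{12 + a}$ ($y{\left(a \right)} = \frac{1}{a + 12} = \frac{1}{12 + a}$)
$20067 + \left(y{\left(16 \right)} 330 + \left(42 - -149\right)\right) = 20067 + \left(\frac{1}{12 + 16} \cdot 330 + \left(42 - -149\right)\right) = 20067 + \left(\frac{1}{28} \cdot 330 + \left(42 + 149\right)\right) = 20067 + \left(\frac{1}{28} \cdot 330 + 191\right) = 20067 + \left(\frac{165}{14} + 191\right) = 20067 + \frac{2839}{14} = \frac{283777}{14}$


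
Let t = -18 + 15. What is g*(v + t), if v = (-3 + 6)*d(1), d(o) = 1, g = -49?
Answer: 0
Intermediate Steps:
t = -3
v = 3 (v = (-3 + 6)*1 = 3*1 = 3)
g*(v + t) = -49*(3 - 3) = -49*0 = 0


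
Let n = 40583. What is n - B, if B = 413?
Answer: 40170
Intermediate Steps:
n - B = 40583 - 1*413 = 40583 - 413 = 40170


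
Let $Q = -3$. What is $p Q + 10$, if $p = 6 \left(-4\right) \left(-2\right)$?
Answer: $-134$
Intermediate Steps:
$p = 48$ ($p = \left(-24\right) \left(-2\right) = 48$)
$p Q + 10 = 48 \left(-3\right) + 10 = -144 + 10 = -134$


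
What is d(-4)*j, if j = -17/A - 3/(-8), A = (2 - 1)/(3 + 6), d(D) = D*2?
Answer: 1221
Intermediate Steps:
d(D) = 2*D
A = ⅑ (A = 1/9 = 1*(⅑) = ⅑ ≈ 0.11111)
j = -1221/8 (j = -17/⅑ - 3/(-8) = -17*9 - 3*(-⅛) = -153 + 3/8 = -1221/8 ≈ -152.63)
d(-4)*j = (2*(-4))*(-1221/8) = -8*(-1221/8) = 1221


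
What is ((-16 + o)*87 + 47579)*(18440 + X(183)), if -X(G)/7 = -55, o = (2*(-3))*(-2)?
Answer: 889123575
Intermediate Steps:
o = 12 (o = -6*(-2) = 12)
X(G) = 385 (X(G) = -7*(-55) = 385)
((-16 + o)*87 + 47579)*(18440 + X(183)) = ((-16 + 12)*87 + 47579)*(18440 + 385) = (-4*87 + 47579)*18825 = (-348 + 47579)*18825 = 47231*18825 = 889123575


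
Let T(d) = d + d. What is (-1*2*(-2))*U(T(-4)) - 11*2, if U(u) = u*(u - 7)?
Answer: 458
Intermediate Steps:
T(d) = 2*d
U(u) = u*(-7 + u)
(-1*2*(-2))*U(T(-4)) - 11*2 = (-1*2*(-2))*((2*(-4))*(-7 + 2*(-4))) - 11*2 = (-2*(-2))*(-8*(-7 - 8)) - 22 = 4*(-8*(-15)) - 22 = 4*120 - 22 = 480 - 22 = 458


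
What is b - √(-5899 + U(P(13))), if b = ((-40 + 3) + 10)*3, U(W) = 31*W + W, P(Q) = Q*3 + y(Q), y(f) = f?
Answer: -81 - 11*I*√35 ≈ -81.0 - 65.077*I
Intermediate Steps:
P(Q) = 4*Q (P(Q) = Q*3 + Q = 3*Q + Q = 4*Q)
U(W) = 32*W
b = -81 (b = (-37 + 10)*3 = -27*3 = -81)
b - √(-5899 + U(P(13))) = -81 - √(-5899 + 32*(4*13)) = -81 - √(-5899 + 32*52) = -81 - √(-5899 + 1664) = -81 - √(-4235) = -81 - 11*I*√35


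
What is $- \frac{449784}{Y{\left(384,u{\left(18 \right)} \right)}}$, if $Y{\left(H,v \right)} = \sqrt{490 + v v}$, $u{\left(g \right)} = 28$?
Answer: $- \frac{224892 \sqrt{26}}{91} \approx -12601.0$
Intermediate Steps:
$Y{\left(H,v \right)} = \sqrt{490 + v^{2}}$
$- \frac{449784}{Y{\left(384,u{\left(18 \right)} \right)}} = - \frac{449784}{\sqrt{490 + 28^{2}}} = - \frac{449784}{\sqrt{490 + 784}} = - \frac{449784}{\sqrt{1274}} = - \frac{449784}{7 \sqrt{26}} = - 449784 \frac{\sqrt{26}}{182} = - \frac{224892 \sqrt{26}}{91}$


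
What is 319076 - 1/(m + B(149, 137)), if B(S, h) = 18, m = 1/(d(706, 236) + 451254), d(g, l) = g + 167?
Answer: 2596731610685/8138287 ≈ 3.1908e+5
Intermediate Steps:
d(g, l) = 167 + g
m = 1/452127 (m = 1/((167 + 706) + 451254) = 1/(873 + 451254) = 1/452127 ≈ 2.2118e-6)
319076 - 1/(m + B(149, 137)) = 319076 - 1/(1/452127 + 18) = 319076 - 1/8138287/452127 = 319076 - 1*452127/8138287 = 319076 - 452127/8138287 = 2596731610685/8138287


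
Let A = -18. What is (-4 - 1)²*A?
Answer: -450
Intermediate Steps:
(-4 - 1)²*A = (-4 - 1)²*(-18) = (-5)²*(-18) = 25*(-18) = -450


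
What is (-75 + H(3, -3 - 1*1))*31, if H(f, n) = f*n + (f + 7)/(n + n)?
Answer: -10943/4 ≈ -2735.8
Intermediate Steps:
H(f, n) = f*n + (7 + f)/(2*n) (H(f, n) = f*n + (7 + f)/((2*n)) = f*n + (7 + f)*(1/(2*n)) = f*n + (7 + f)/(2*n))
(-75 + H(3, -3 - 1*1))*31 = (-75 + (7 + 3 + 2*3*(-3 - 1*1)**2)/(2*(-3 - 1*1)))*31 = (-75 + (7 + 3 + 2*3*(-3 - 1)**2)/(2*(-3 - 1)))*31 = (-75 + (1/2)*(7 + 3 + 2*3*(-4)**2)/(-4))*31 = (-75 + (1/2)*(-1/4)*(7 + 3 + 2*3*16))*31 = (-75 + (1/2)*(-1/4)*(7 + 3 + 96))*31 = (-75 + (1/2)*(-1/4)*106)*31 = (-75 - 53/4)*31 = -353/4*31 = -10943/4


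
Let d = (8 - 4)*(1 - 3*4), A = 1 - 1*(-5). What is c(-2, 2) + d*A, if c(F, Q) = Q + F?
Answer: -264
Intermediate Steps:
A = 6 (A = 1 + 5 = 6)
c(F, Q) = F + Q
d = -44 (d = 4*(1 - 12) = 4*(-11) = -44)
c(-2, 2) + d*A = (-2 + 2) - 44*6 = 0 - 264 = -264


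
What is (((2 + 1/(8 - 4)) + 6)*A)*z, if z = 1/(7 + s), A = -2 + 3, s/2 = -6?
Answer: -33/20 ≈ -1.6500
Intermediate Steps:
s = -12 (s = 2*(-6) = -12)
A = 1
z = -⅕ (z = 1/(7 - 12) = 1/(-5) = -⅕ ≈ -0.20000)
(((2 + 1/(8 - 4)) + 6)*A)*z = (((2 + 1/(8 - 4)) + 6)*1)*(-⅕) = (((2 + 1/4) + 6)*1)*(-⅕) = (((2 + ¼) + 6)*1)*(-⅕) = ((9/4 + 6)*1)*(-⅕) = ((33/4)*1)*(-⅕) = (33/4)*(-⅕) = -33/20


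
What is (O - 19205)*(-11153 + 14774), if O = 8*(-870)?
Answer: -94743465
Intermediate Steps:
O = -6960
(O - 19205)*(-11153 + 14774) = (-6960 - 19205)*(-11153 + 14774) = -26165*3621 = -94743465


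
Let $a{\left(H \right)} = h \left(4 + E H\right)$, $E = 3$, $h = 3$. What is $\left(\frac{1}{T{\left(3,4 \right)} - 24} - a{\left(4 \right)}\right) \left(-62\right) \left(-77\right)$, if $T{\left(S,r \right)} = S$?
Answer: $- \frac{688138}{3} \approx -2.2938 \cdot 10^{5}$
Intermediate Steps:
$a{\left(H \right)} = 12 + 9 H$ ($a{\left(H \right)} = 3 \left(4 + 3 H\right) = 12 + 9 H$)
$\left(\frac{1}{T{\left(3,4 \right)} - 24} - a{\left(4 \right)}\right) \left(-62\right) \left(-77\right) = \left(\frac{1}{3 - 24} - \left(12 + 9 \cdot 4\right)\right) \left(-62\right) \left(-77\right) = \left(\frac{1}{3 - 24} - \left(12 + 36\right)\right) \left(-62\right) \left(-77\right) = \left(\frac{1}{-21} - 48\right) \left(-62\right) \left(-77\right) = \left(- \frac{1}{21} - 48\right) \left(-62\right) \left(-77\right) = \left(- \frac{1009}{21}\right) \left(-62\right) \left(-77\right) = \frac{62558}{21} \left(-77\right) = - \frac{688138}{3}$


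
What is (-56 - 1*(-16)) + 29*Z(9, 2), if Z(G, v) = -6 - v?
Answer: -272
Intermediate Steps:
(-56 - 1*(-16)) + 29*Z(9, 2) = (-56 - 1*(-16)) + 29*(-6 - 1*2) = (-56 + 16) + 29*(-6 - 2) = -40 + 29*(-8) = -40 - 232 = -272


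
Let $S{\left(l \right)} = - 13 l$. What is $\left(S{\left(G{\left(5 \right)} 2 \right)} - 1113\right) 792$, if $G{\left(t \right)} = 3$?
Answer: $-943272$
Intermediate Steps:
$\left(S{\left(G{\left(5 \right)} 2 \right)} - 1113\right) 792 = \left(- 13 \cdot 3 \cdot 2 - 1113\right) 792 = \left(\left(-13\right) 6 - 1113\right) 792 = \left(-78 - 1113\right) 792 = \left(-1191\right) 792 = -943272$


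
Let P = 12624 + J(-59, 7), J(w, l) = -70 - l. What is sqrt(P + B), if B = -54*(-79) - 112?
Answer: sqrt(16701) ≈ 129.23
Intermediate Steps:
B = 4154 (B = 4266 - 112 = 4154)
P = 12547 (P = 12624 + (-70 - 1*7) = 12624 + (-70 - 7) = 12624 - 77 = 12547)
sqrt(P + B) = sqrt(12547 + 4154) = sqrt(16701)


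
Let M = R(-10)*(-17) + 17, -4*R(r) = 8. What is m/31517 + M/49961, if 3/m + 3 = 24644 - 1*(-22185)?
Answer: 75266717025/73733195313362 ≈ 0.0010208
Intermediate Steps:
R(r) = -2 (R(r) = -¼*8 = -2)
M = 51 (M = -2*(-17) + 17 = 34 + 17 = 51)
m = 3/46826 (m = 3/(-3 + (24644 - 1*(-22185))) = 3/(-3 + (24644 + 22185)) = 3/(-3 + 46829) = 3/46826 ≈ 6.4067e-5)
m/31517 + M/49961 = (3/46826)/31517 + 51/49961 = (3/46826)*(1/31517) + 51*(1/49961) = 3/1475815042 + 51/49961 = 75266717025/73733195313362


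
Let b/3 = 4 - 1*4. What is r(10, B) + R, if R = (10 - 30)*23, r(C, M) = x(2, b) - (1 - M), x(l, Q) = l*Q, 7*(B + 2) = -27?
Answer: -3268/7 ≈ -466.86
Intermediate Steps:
B = -41/7 (B = -2 + (⅐)*(-27) = -2 - 27/7 = -41/7 ≈ -5.8571)
b = 0 (b = 3*(4 - 1*4) = 3*(4 - 4) = 3*0 = 0)
x(l, Q) = Q*l
r(C, M) = -1 + M (r(C, M) = 0*2 - (1 - M) = 0 + (-1 + M) = -1 + M)
R = -460 (R = -20*23 = -460)
r(10, B) + R = (-1 - 41/7) - 460 = -48/7 - 460 = -3268/7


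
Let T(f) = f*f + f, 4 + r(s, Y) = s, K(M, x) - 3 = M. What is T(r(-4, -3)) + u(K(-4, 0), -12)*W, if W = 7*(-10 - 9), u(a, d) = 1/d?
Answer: 805/12 ≈ 67.083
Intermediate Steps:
K(M, x) = 3 + M
r(s, Y) = -4 + s
T(f) = f + f**2 (T(f) = f**2 + f = f + f**2)
W = -133 (W = 7*(-19) = -133)
T(r(-4, -3)) + u(K(-4, 0), -12)*W = (-4 - 4)*(1 + (-4 - 4)) - 133/(-12) = -8*(1 - 8) - 1/12*(-133) = -8*(-7) + 133/12 = 56 + 133/12 = 805/12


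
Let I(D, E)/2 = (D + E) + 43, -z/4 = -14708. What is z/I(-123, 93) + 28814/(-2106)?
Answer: 2368289/1053 ≈ 2249.1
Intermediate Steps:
z = 58832 (z = -4*(-14708) = 58832)
I(D, E) = 86 + 2*D + 2*E (I(D, E) = 2*((D + E) + 43) = 2*(43 + D + E) = 86 + 2*D + 2*E)
z/I(-123, 93) + 28814/(-2106) = 58832/(86 + 2*(-123) + 2*93) + 28814/(-2106) = 58832/(86 - 246 + 186) + 28814*(-1/2106) = 58832/26 - 14407/1053 = 58832*(1/26) - 14407/1053 = 29416/13 - 14407/1053 = 2368289/1053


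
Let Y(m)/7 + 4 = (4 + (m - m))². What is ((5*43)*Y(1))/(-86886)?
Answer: -3010/14481 ≈ -0.20786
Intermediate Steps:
Y(m) = 84 (Y(m) = -28 + 7*(4 + (m - m))² = -28 + 7*(4 + 0)² = -28 + 7*4² = -28 + 7*16 = -28 + 112 = 84)
((5*43)*Y(1))/(-86886) = ((5*43)*84)/(-86886) = (215*84)*(-1/86886) = 18060*(-1/86886) = -3010/14481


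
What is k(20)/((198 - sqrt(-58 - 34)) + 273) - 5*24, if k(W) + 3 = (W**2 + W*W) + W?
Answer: -26247153/221933 + 1634*I*sqrt(23)/221933 ≈ -118.27 + 0.03531*I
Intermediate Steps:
k(W) = -3 + W + 2*W**2 (k(W) = -3 + ((W**2 + W*W) + W) = -3 + ((W**2 + W**2) + W) = -3 + (2*W**2 + W) = -3 + (W + 2*W**2) = -3 + W + 2*W**2)
k(20)/((198 - sqrt(-58 - 34)) + 273) - 5*24 = (-3 + 20 + 2*20**2)/((198 - sqrt(-58 - 34)) + 273) - 5*24 = (-3 + 20 + 2*400)/((198 - sqrt(-92)) + 273) - 120 = (-3 + 20 + 800)/((198 - 2*I*sqrt(23)) + 273) - 120 = 817/((198 - 2*I*sqrt(23)) + 273) - 120 = 817/(471 - 2*I*sqrt(23)) - 120 = -120 + 817/(471 - 2*I*sqrt(23))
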